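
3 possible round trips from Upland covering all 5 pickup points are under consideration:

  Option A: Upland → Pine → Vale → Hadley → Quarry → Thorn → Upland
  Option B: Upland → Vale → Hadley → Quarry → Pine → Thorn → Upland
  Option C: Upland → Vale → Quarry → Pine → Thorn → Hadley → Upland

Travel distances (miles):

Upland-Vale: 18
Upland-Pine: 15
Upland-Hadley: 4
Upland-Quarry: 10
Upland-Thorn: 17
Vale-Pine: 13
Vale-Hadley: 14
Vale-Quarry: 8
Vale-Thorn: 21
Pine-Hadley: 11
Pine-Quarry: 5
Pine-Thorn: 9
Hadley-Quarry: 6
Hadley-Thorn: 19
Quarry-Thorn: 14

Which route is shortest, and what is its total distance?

Shortest is Option C, total 63 miles.

Option A: 15 + 13 + 14 + 6 + 14 + 17 = 79
Option B: 18 + 14 + 6 + 5 + 9 + 17 = 69
Option C: 18 + 8 + 5 + 9 + 19 + 4 = 63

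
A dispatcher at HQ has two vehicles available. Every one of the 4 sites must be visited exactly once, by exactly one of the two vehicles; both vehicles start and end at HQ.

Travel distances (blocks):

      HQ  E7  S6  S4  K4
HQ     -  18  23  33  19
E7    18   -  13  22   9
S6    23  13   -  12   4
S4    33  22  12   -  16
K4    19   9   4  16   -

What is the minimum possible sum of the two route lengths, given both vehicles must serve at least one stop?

There are 2^3 − 1 = 7 ways to divide the 4 stops into two non-empty groups. For each, the best each vehicle can do is its own shortest tour through its group:
  {E7} + {S6, S4, K4}: 36 + 68 = 104
  {S6} + {E7, S4, K4}: 46 + 75 = 121
  {E7, S6} + {S4, K4}: 54 + 68 = 122
  {S4} + {E7, S6, K4}: 66 + 54 = 120
  {E7, S4} + {S6, K4}: 73 + 46 = 119
  {S6, S4} + {E7, K4}: 68 + 46 = 114
  … (7 splits in total)
Best: vehicle 1 HQ → E7 → HQ = 36; vehicle 2 HQ → S4 → S6 → K4 → HQ = 68; combined 104.

104 blocks — the smallest possible combined total.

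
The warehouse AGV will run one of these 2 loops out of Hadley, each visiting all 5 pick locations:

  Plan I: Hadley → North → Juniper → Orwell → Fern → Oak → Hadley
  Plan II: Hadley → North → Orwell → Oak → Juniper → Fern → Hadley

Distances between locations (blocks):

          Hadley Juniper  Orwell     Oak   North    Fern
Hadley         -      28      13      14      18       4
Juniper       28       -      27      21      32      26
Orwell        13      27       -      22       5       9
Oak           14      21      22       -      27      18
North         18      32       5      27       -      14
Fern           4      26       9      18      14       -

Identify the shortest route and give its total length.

Plan I: 18 + 32 + 27 + 9 + 18 + 14 = 118
Plan II: 18 + 5 + 22 + 21 + 26 + 4 = 96

96 blocks — Plan II is the shortest.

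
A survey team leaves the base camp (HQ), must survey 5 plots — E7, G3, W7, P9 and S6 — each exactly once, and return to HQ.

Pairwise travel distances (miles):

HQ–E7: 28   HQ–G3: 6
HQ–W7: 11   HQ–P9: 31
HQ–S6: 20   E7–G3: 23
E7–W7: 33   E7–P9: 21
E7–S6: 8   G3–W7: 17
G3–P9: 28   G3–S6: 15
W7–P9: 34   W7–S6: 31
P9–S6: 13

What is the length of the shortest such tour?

Shortest round trip = 95 miles.

HQ - E7 - G3 - W7 - P9 - S6 - HQ: 28+23+17+34+13+20 = 135
HQ - E7 - G3 - W7 - S6 - P9 - HQ: 28+23+17+31+13+31 = 143
HQ - E7 - G3 - P9 - W7 - S6 - HQ: 28+23+28+34+31+20 = 164
HQ - E7 - G3 - P9 - S6 - W7 - HQ: 28+23+28+13+31+11 = 134
HQ - E7 - G3 - S6 - W7 - P9 - HQ: 28+23+15+31+34+31 = 162
HQ - E7 - G3 - S6 - P9 - W7 - HQ: 28+23+15+13+34+11 = 124
HQ - E7 - W7 - G3 - P9 - S6 - HQ: 28+33+17+28+13+20 = 139
HQ - E7 - W7 - G3 - S6 - P9 - HQ: 28+33+17+15+13+31 = 137
HQ - E7 - W7 - P9 - G3 - S6 - HQ: 28+33+34+28+15+20 = 158
HQ - E7 - W7 - P9 - S6 - G3 - HQ: 28+33+34+13+15+6 = 129
HQ - E7 - W7 - S6 - G3 - P9 - HQ: 28+33+31+15+28+31 = 166
HQ - E7 - W7 - S6 - P9 - G3 - HQ: 28+33+31+13+28+6 = 139
HQ - E7 - P9 - G3 - W7 - S6 - HQ: 28+21+28+17+31+20 = 145
HQ - E7 - P9 - G3 - S6 - W7 - HQ: 28+21+28+15+31+11 = 134
… (46 more)
HQ - G3 - E7 - S6 - P9 - W7 - HQ: 6+23+8+13+34+11 = 95  ← best
The minimum is 95.
One optimal route: HQ → G3 → E7 → S6 → P9 → W7 → HQ (or its reverse).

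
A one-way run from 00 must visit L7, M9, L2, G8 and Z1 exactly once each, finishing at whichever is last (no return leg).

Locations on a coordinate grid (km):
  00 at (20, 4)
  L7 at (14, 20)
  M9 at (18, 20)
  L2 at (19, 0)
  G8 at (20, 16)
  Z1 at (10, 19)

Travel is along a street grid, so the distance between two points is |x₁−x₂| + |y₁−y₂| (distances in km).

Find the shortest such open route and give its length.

There are 5! = 120 possible orderings.
00 - L7 - M9 - L2 - G8 - Z1: 22+4+21+17+13 = 77
00 - L7 - M9 - L2 - Z1 - G8: 22+4+21+28+13 = 88
00 - L7 - M9 - G8 - L2 - Z1: 22+4+6+17+28 = 77
00 - L7 - M9 - G8 - Z1 - L2: 22+4+6+13+28 = 73
00 - L7 - M9 - Z1 - L2 - G8: 22+4+9+28+17 = 80
00 - L7 - M9 - Z1 - G8 - L2: 22+4+9+13+17 = 65
00 - L7 - L2 - M9 - G8 - Z1: 22+25+21+6+13 = 87
00 - L7 - L2 - M9 - Z1 - G8: 22+25+21+9+13 = 90
00 - L7 - L2 - G8 - M9 - Z1: 22+25+17+6+9 = 79
00 - L7 - L2 - G8 - Z1 - M9: 22+25+17+13+9 = 86
00 - L7 - L2 - Z1 - M9 - G8: 22+25+28+9+6 = 90
00 - L7 - L2 - Z1 - G8 - M9: 22+25+28+13+6 = 94
00 - L7 - G8 - M9 - L2 - Z1: 22+10+6+21+28 = 87
00 - L7 - G8 - M9 - Z1 - L2: 22+10+6+9+28 = 75
… (106 more)
00 - L2 - G8 - M9 - L7 - Z1: 5+17+6+4+5 = 37  ← best
The minimum is 37.
One shortest path: 00 → L2 → G8 → M9 → L7 → Z1.

Minimum one-way distance = 37 km.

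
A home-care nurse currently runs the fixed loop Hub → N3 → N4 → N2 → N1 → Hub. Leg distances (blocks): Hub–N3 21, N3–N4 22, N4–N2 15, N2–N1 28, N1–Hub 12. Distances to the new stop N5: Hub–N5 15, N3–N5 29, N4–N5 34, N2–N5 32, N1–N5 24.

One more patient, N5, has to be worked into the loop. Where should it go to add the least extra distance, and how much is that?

Insertion cost between consecutive stops i–j is d(i,N5) + d(N5,j) − d(i,j):
  between Hub and N3: 15 + 29 − 21 = 23
  between N3 and N4: 29 + 34 − 22 = 41
  between N4 and N2: 34 + 32 − 15 = 51
  between N2 and N1: 32 + 24 − 28 = 28
  between N1 and Hub: 24 + 15 − 12 = 27
Cheapest insertion is between Hub and N3, adding 23.
New total = 98 + 23 = 121.

+23 blocks — insert N5 between Hub and N3.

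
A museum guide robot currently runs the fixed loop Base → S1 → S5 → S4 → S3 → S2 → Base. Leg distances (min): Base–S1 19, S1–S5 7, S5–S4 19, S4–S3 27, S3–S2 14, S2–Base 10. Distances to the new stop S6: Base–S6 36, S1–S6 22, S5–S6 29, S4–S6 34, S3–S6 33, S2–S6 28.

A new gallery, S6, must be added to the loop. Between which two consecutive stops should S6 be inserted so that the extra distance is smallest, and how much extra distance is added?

Insertion cost between consecutive stops i–j is d(i,S6) + d(S6,j) − d(i,j):
  between Base and S1: 36 + 22 − 19 = 39
  between S1 and S5: 22 + 29 − 7 = 44
  between S5 and S4: 29 + 34 − 19 = 44
  between S4 and S3: 34 + 33 − 27 = 40
  between S3 and S2: 33 + 28 − 14 = 47
  between S2 and Base: 28 + 36 − 10 = 54
Cheapest insertion is between Base and S1, adding 39.
New total = 96 + 39 = 135.

+39 min — insert S6 between Base and S1.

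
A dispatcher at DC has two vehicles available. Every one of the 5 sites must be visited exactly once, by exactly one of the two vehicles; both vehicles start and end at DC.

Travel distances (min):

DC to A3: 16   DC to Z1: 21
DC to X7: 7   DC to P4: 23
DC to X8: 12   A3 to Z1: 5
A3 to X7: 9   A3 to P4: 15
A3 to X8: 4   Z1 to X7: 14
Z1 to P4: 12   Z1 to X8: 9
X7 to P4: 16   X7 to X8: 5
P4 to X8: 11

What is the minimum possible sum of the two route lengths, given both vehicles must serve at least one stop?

There are 2^4 − 1 = 15 ways to divide the 5 stops into two non-empty groups. For each, the best each vehicle can do is its own shortest tour through its group:
  {A3} + {Z1, X7, P4, X8}: 32 + 56 = 88
  {Z1} + {A3, X7, P4, X8}: 42 + 54 = 96
  {A3, Z1} + {X7, P4, X8}: 42 + 46 = 88
  {X7} + {A3, Z1, P4, X8}: 14 + 56 = 70
  {A3, X7} + {Z1, P4, X8}: 32 + 56 = 88
  {Z1, X7} + {A3, P4, X8}: 42 + 54 = 96
  … (15 splits in total)
Best: vehicle 1 DC → X7 → DC = 14; vehicle 2 DC → A3 → Z1 → P4 → X8 → DC = 56; combined 70.

70 min — the smallest possible combined total.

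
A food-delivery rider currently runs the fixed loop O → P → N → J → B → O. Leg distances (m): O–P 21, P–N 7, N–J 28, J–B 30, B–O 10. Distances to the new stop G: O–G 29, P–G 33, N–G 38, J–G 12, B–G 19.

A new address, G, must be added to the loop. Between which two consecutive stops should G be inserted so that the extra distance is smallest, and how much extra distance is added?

Insertion cost between consecutive stops i–j is d(i,G) + d(G,j) − d(i,j):
  between O and P: 29 + 33 − 21 = 41
  between P and N: 33 + 38 − 7 = 64
  between N and J: 38 + 12 − 28 = 22
  between J and B: 12 + 19 − 30 = 1
  between B and O: 19 + 29 − 10 = 38
Cheapest insertion is between J and B, adding 1.
New total = 96 + 1 = 97.

Minimum extra distance: 1 m, inserting G between J and B.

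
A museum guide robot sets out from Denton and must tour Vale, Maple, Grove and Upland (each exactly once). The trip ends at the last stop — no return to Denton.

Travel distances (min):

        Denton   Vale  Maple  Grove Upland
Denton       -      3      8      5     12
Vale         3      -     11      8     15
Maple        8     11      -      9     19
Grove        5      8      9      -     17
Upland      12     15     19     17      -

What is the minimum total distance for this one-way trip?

Minimum one-way distance = 39 min.

There are 4! = 24 possible orderings.
Denton→Vale→Maple→Grove→Upland: 3+11+9+17 = 40
Denton→Vale→Maple→Upland→Grove: 3+11+19+17 = 50
Denton→Vale→Grove→Maple→Upland: 3+8+9+19 = 39
Denton→Vale→Grove→Upland→Maple: 3+8+17+19 = 47
Denton→Vale→Upland→Maple→Grove: 3+15+19+9 = 46
Denton→Vale→Upland→Grove→Maple: 3+15+17+9 = 44
Denton→Maple→Vale→Grove→Upland: 8+11+8+17 = 44
Denton→Maple→Vale→Upland→Grove: 8+11+15+17 = 51
Denton→Maple→Grove→Vale→Upland: 8+9+8+15 = 40
Denton→Maple→Grove→Upland→Vale: 8+9+17+15 = 49
Denton→Maple→Upland→Vale→Grove: 8+19+15+8 = 50
Denton→Maple→Upland→Grove→Vale: 8+19+17+8 = 52
Denton→Grove→Vale→Maple→Upland: 5+8+11+19 = 43
Denton→Grove→Vale→Upland→Maple: 5+8+15+19 = 47
… (10 more)
The minimum is 39.
One shortest path: Denton → Vale → Grove → Maple → Upland.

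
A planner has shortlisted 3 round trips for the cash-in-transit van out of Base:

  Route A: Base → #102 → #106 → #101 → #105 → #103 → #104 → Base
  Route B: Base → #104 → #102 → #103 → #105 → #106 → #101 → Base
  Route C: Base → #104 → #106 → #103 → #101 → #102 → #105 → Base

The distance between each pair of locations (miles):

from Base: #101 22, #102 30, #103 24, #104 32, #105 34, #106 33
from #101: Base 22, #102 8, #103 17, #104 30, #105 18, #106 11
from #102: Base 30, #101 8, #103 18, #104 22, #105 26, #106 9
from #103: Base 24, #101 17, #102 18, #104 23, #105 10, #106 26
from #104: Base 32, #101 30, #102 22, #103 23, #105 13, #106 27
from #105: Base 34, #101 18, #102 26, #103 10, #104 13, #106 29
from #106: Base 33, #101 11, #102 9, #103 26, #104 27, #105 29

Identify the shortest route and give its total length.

133 miles — Route A is the shortest.

Route A: 30 + 9 + 11 + 18 + 10 + 23 + 32 = 133
Route B: 32 + 22 + 18 + 10 + 29 + 11 + 22 = 144
Route C: 32 + 27 + 26 + 17 + 8 + 26 + 34 = 170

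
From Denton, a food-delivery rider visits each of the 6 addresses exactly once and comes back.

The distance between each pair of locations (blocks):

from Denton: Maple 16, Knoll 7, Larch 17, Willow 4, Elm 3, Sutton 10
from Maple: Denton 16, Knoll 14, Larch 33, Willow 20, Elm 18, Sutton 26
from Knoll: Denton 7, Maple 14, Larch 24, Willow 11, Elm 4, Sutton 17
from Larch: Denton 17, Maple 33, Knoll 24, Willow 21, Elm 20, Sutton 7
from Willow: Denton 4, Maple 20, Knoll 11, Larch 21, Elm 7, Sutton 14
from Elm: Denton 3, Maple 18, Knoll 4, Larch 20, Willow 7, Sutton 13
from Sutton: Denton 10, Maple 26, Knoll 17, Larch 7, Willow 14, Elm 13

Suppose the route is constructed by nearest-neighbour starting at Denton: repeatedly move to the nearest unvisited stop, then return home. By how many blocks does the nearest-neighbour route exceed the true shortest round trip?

9 blocks longer than the optimal tour.

Denton: Elm=3, Willow=4, Knoll=7, Sutton=10, Maple=16, Larch=17 ⇒ Elm
Elm: Knoll=4, Willow=7, Sutton=13, Maple=18, Larch=20 ⇒ Knoll
Knoll: Willow=11, Maple=14, Sutton=17, Larch=24 ⇒ Willow
Willow: Sutton=14, Maple=20, Larch=21 ⇒ Sutton
Sutton: Larch=7, Maple=26 ⇒ Larch
Larch: Maple=33 ⇒ Maple
NN route Denton → Elm → Knoll → Willow → Sutton → Larch → Maple → Denton costs 88.
Optimal: Denton → Maple → Knoll → Elm → Larch → Sutton → Willow → Denton costs 79 (by enumerating all 360 distinct tours).
Excess = 88 − 79 = 9.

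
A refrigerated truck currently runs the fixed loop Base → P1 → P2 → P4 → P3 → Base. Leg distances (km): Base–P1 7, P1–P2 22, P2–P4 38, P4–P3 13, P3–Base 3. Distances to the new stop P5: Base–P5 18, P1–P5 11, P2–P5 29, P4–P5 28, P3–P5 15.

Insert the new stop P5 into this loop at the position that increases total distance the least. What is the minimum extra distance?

Insertion cost between consecutive stops i–j is d(i,P5) + d(P5,j) − d(i,j):
  between Base and P1: 18 + 11 − 7 = 22
  between P1 and P2: 11 + 29 − 22 = 18
  between P2 and P4: 29 + 28 − 38 = 19
  between P4 and P3: 28 + 15 − 13 = 30
  between P3 and Base: 15 + 18 − 3 = 30
Cheapest insertion is between P1 and P2, adding 18.
New total = 83 + 18 = 101.

+18 km — insert P5 between P1 and P2.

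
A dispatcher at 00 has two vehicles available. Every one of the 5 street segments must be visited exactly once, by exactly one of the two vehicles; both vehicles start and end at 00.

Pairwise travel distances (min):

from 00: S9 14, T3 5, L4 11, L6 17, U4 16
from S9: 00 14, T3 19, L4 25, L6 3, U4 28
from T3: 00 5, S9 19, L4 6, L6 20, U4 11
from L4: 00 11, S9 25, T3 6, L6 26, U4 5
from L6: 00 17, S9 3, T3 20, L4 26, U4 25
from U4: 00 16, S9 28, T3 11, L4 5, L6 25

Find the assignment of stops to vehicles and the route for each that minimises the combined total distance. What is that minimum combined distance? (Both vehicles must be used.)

Try each way of splitting the stops between the two vehicles (each non-empty) and, for each split, find the best tour for each vehicle:
  {S9} + {T3, L4, L6, U4}: 28 + 58 = 86
  {T3} + {S9, L4, L6, U4}: 10 + 58 = 68
  {S9, T3} + {L4, L6, U4}: 38 + 58 = 96
  {L4} + {S9, T3, L6, U4}: 22 + 58 = 80
  {S9, L4} + {T3, L6, U4}: 50 + 58 = 108
  {T3, L4} + {S9, L6, U4}: 22 + 58 = 80
  … (15 splits in total)
  {S9, L6} + {T3, L4, U4}: 34 + 32 = 66  ← best
Best: vehicle 1 00 → S9 → L6 → 00 = 34; vehicle 2 00 → T3 → L4 → U4 → 00 = 32; combined 66.

66 min — the smallest possible combined total.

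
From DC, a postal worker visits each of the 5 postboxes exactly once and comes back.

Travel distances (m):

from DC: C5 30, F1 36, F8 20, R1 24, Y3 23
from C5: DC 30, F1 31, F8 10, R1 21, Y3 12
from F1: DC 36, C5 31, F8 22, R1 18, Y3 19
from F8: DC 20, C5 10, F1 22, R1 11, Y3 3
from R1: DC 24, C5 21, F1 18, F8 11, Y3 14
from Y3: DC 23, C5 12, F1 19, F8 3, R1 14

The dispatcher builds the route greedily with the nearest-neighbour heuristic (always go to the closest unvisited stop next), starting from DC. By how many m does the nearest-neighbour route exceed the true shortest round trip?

From DC: F8=20, Y3=23, R1=24, C5=30, F1=36 → choose F8 (20).
From F8: Y3=3, C5=10, R1=11, F1=22 → choose Y3 (3).
From Y3: C5=12, R1=14, F1=19 → choose C5 (12).
From C5: R1=21, F1=31 → choose R1 (21).
From R1: F1=18 → choose F1 (18).
NN route DC → F8 → Y3 → C5 → R1 → F1 → DC costs 110.
Optimal: DC → F8 → C5 → Y3 → F1 → R1 → DC costs 103 (by enumerating all 60 distinct tours).
Excess = 110 − 103 = 7.

Excess over optimum: 7 m.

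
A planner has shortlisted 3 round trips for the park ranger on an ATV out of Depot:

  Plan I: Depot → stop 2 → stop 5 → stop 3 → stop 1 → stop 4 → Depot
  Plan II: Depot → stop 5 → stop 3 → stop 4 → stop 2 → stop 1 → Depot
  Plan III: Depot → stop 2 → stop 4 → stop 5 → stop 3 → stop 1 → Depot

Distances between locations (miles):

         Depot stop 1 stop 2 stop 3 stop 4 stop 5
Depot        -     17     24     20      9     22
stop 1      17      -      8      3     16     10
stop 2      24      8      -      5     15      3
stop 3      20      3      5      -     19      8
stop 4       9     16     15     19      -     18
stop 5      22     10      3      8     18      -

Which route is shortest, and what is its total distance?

Plan I: 24 + 3 + 8 + 3 + 16 + 9 = 63
Plan II: 22 + 8 + 19 + 15 + 8 + 17 = 89
Plan III: 24 + 15 + 18 + 8 + 3 + 17 = 85

Shortest is Plan I, total 63 miles.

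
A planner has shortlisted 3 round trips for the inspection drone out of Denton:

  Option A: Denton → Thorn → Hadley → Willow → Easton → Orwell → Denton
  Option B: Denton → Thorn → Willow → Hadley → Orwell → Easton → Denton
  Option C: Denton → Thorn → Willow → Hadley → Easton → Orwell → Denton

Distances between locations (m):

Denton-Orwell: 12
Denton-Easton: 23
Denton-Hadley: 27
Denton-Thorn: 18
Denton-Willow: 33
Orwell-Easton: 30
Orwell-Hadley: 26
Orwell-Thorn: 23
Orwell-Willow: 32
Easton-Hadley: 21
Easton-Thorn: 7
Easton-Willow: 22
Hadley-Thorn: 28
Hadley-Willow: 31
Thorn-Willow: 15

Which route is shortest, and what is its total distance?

Option A: 18 + 28 + 31 + 22 + 30 + 12 = 141
Option B: 18 + 15 + 31 + 26 + 30 + 23 = 143
Option C: 18 + 15 + 31 + 21 + 30 + 12 = 127

127 m — Option C is the shortest.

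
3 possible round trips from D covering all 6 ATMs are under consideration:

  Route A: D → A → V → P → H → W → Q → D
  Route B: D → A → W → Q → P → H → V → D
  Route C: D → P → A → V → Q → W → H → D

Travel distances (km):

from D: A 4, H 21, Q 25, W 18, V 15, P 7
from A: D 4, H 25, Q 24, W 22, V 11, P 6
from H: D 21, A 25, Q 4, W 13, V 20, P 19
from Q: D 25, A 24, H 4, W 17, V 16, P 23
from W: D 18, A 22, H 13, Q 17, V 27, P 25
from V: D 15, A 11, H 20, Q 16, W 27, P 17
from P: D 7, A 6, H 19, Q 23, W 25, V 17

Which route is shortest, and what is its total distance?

Route A: 4 + 11 + 17 + 19 + 13 + 17 + 25 = 106
Route B: 4 + 22 + 17 + 23 + 19 + 20 + 15 = 120
Route C: 7 + 6 + 11 + 16 + 17 + 13 + 21 = 91

91 km — Route C is the shortest.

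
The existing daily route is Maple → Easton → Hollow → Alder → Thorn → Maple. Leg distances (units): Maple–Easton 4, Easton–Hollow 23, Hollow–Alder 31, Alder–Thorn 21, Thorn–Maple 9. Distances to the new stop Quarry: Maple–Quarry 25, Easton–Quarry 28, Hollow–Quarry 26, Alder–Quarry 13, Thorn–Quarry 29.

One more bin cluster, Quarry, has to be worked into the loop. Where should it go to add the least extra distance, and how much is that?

Insertion cost between consecutive stops i–j is d(i,Quarry) + d(Quarry,j) − d(i,j):
  between Maple and Easton: 25 + 28 − 4 = 49
  between Easton and Hollow: 28 + 26 − 23 = 31
  between Hollow and Alder: 26 + 13 − 31 = 8
  between Alder and Thorn: 13 + 29 − 21 = 21
  between Thorn and Maple: 29 + 25 − 9 = 45
Cheapest insertion is between Hollow and Alder, adding 8.
New total = 88 + 8 = 96.

Minimum extra distance: 8, inserting Quarry between Hollow and Alder.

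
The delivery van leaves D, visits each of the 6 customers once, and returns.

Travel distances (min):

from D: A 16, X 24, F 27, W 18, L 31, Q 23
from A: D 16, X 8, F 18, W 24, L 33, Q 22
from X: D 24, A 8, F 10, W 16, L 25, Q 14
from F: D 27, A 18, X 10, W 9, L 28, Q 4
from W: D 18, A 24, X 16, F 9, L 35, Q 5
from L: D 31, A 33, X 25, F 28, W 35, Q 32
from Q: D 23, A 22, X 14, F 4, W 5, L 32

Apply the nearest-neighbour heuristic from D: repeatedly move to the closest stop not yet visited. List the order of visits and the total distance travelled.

At D the remaining stops are A 16, W 18, Q 23, X 24, F 27, L 31; go to A.
At A the remaining stops are X 8, F 18, Q 22, W 24, L 33; go to X.
At X the remaining stops are F 10, Q 14, W 16, L 25; go to F.
At F the remaining stops are Q 4, W 9, L 28; go to Q.
At Q the remaining stops are W 5, L 32; go to W.
At W the remaining stops are L 35; go to L.
Return L→D: 31.
Total = 16 + 8 + 10 + 4 + 5 + 35 + 31 = 109.

Nearest-neighbour total = 109 min; route D → A → X → F → Q → W → L → D.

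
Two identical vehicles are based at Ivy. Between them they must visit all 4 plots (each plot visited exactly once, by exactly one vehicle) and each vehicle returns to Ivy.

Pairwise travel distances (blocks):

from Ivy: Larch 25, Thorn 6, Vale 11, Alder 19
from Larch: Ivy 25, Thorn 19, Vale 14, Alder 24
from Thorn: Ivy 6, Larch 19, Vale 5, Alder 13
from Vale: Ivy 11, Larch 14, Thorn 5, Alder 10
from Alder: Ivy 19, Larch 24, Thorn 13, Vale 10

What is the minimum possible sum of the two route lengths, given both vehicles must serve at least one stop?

Try each way of splitting the stops between the two vehicles (each non-empty) and, for each split, find the best tour for each vehicle:
  {Larch} + {Thorn, Vale, Alder}: 50 + 40 = 90
  {Thorn} + {Larch, Vale, Alder}: 12 + 68 = 80
  {Larch, Thorn} + {Vale, Alder}: 50 + 40 = 90
  {Vale} + {Larch, Thorn, Alder}: 22 + 68 = 90
  {Larch, Vale} + {Thorn, Alder}: 50 + 38 = 88
  {Thorn, Vale} + {Larch, Alder}: 22 + 68 = 90
  … (7 splits in total)
Best: vehicle 1 Ivy → Thorn → Ivy = 12; vehicle 2 Ivy → Larch → Vale → Alder → Ivy = 68; combined 80.

80 blocks — the smallest possible combined total.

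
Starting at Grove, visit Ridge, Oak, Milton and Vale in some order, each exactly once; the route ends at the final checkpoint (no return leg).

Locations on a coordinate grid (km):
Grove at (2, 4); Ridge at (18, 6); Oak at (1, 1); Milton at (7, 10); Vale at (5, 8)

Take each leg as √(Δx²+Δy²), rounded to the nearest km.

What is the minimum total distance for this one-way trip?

26 km — the minimum one-way total.

There are 4! = 24 possible orderings.
Grove → Ridge → Oak → Milton → Vale: 16+18+11+3 = 48
Grove → Ridge → Oak → Vale → Milton: 16+18+8+3 = 45
Grove → Ridge → Milton → Oak → Vale: 16+12+11+8 = 47
Grove → Ridge → Milton → Vale → Oak: 16+12+3+8 = 39
Grove → Ridge → Vale → Oak → Milton: 16+13+8+11 = 48
Grove → Ridge → Vale → Milton → Oak: 16+13+3+11 = 43
Grove → Oak → Ridge → Milton → Vale: 3+18+12+3 = 36
Grove → Oak → Ridge → Vale → Milton: 3+18+13+3 = 37
Grove → Oak → Milton → Ridge → Vale: 3+11+12+13 = 39
Grove → Oak → Milton → Vale → Ridge: 3+11+3+13 = 30
Grove → Oak → Vale → Ridge → Milton: 3+8+13+12 = 36
Grove → Oak → Vale → Milton → Ridge: 3+8+3+12 = 26
Grove → Milton → Ridge → Oak → Vale: 8+12+18+8 = 46
Grove → Milton → Ridge → Vale → Oak: 8+12+13+8 = 41
… (10 more)
The minimum is 26.
One shortest path: Grove → Oak → Vale → Milton → Ridge.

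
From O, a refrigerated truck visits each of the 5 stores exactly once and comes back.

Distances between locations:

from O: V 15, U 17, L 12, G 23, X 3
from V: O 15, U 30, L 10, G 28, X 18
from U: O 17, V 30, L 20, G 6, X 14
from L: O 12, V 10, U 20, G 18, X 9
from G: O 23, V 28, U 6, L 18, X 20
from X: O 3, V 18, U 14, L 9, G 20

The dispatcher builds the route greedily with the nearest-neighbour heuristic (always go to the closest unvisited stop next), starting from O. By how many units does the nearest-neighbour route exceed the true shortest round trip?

7 longer than the optimal tour.

O: X=3, L=12, V=15, U=17, G=23 ⇒ X
X: L=9, U=14, V=18, G=20 ⇒ L
L: V=10, G=18, U=20 ⇒ V
V: G=28, U=30 ⇒ G
G: U=6 ⇒ U
NN route O → X → L → V → G → U → O costs 73.
Optimal: O → V → L → G → U → X → O costs 66 (by enumerating all 60 distinct tours).
Excess = 73 − 66 = 7.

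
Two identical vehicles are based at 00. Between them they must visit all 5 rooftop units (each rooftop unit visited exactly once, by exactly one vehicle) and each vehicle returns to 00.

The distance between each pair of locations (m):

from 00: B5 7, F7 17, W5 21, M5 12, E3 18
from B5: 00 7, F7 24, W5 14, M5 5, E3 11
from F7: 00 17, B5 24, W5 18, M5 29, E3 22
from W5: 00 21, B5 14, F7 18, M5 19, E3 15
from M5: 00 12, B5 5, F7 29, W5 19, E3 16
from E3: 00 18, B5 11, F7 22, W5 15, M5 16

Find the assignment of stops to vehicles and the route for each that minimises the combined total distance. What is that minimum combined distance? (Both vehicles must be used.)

Try each way of splitting the stops between the two vehicles (each non-empty) and, for each split, find the best tour for each vehicle:
  {B5} + {F7, W5, M5, E3}: 14 + 78 = 92
  {F7} + {B5, W5, M5, E3}: 34 + 64 = 98
  {B5, F7} + {W5, M5, E3}: 48 + 64 = 112
  {W5} + {B5, F7, M5, E3}: 42 + 67 = 109
  {B5, W5} + {F7, M5, E3}: 42 + 67 = 109
  {F7, W5} + {B5, M5, E3}: 56 + 46 = 102
  … (15 splits in total)
Best: vehicle 1 00 → B5 → 00 = 14; vehicle 2 00 → F7 → W5 → E3 → M5 → 00 = 78; combined 92.

Minimum combined distance: 92 m.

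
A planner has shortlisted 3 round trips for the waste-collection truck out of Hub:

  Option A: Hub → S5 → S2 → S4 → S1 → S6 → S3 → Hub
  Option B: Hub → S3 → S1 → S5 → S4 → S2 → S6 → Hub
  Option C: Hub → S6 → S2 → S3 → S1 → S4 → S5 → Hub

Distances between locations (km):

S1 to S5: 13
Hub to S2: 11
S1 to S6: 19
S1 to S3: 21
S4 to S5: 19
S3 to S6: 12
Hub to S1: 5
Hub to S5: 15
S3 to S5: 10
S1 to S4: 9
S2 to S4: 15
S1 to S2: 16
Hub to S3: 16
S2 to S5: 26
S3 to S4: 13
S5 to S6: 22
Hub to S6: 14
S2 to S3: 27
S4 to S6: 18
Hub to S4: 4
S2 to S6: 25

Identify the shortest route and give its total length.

112 km — Option A is the shortest.

Option A: 15 + 26 + 15 + 9 + 19 + 12 + 16 = 112
Option B: 16 + 21 + 13 + 19 + 15 + 25 + 14 = 123
Option C: 14 + 25 + 27 + 21 + 9 + 19 + 15 = 130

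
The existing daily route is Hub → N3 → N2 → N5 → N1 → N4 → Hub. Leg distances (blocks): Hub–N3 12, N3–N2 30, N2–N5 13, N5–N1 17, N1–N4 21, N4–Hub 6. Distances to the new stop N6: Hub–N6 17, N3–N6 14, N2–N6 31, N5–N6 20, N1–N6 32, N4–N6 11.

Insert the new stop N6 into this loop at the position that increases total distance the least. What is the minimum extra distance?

Minimum extra distance: 15 blocks, inserting N6 between N3 and N2.

Insertion cost between consecutive stops i–j is d(i,N6) + d(N6,j) − d(i,j):
  between Hub and N3: 17 + 14 − 12 = 19
  between N3 and N2: 14 + 31 − 30 = 15
  between N2 and N5: 31 + 20 − 13 = 38
  between N5 and N1: 20 + 32 − 17 = 35
  between N1 and N4: 32 + 11 − 21 = 22
  between N4 and Hub: 11 + 17 − 6 = 22
Cheapest insertion is between N3 and N2, adding 15.
New total = 99 + 15 = 114.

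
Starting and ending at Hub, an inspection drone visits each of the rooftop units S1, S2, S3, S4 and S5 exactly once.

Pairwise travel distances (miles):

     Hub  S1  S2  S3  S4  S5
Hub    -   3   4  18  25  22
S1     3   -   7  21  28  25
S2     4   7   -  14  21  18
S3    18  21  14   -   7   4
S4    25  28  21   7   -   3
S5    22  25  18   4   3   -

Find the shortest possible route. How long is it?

There are 60 distinct closed tours to check (reversals are equivalent).
Hub → S1 → S2 → S3 → S4 → S5 → Hub: 3+7+14+7+3+22 = 56
Hub → S1 → S2 → S3 → S5 → S4 → Hub: 3+7+14+4+3+25 = 56
Hub → S1 → S2 → S4 → S3 → S5 → Hub: 3+7+21+7+4+22 = 64
Hub → S1 → S2 → S4 → S5 → S3 → Hub: 3+7+21+3+4+18 = 56
Hub → S1 → S2 → S5 → S3 → S4 → Hub: 3+7+18+4+7+25 = 64
Hub → S1 → S2 → S5 → S4 → S3 → Hub: 3+7+18+3+7+18 = 56
Hub → S1 → S3 → S2 → S4 → S5 → Hub: 3+21+14+21+3+22 = 84
Hub → S1 → S3 → S2 → S5 → S4 → Hub: 3+21+14+18+3+25 = 84
Hub → S1 → S3 → S4 → S2 → S5 → Hub: 3+21+7+21+18+22 = 92
Hub → S1 → S3 → S4 → S5 → S2 → Hub: 3+21+7+3+18+4 = 56
Hub → S1 → S3 → S5 → S2 → S4 → Hub: 3+21+4+18+21+25 = 92
Hub → S1 → S3 → S5 → S4 → S2 → Hub: 3+21+4+3+21+4 = 56
Hub → S1 → S4 → S2 → S3 → S5 → Hub: 3+28+21+14+4+22 = 92
Hub → S1 → S4 → S2 → S5 → S3 → Hub: 3+28+21+18+4+18 = 92
… (46 more)
The minimum is 56.
One optimal route: Hub → S1 → S2 → S3 → S4 → S5 → Hub (or its reverse).

Shortest round trip = 56 miles.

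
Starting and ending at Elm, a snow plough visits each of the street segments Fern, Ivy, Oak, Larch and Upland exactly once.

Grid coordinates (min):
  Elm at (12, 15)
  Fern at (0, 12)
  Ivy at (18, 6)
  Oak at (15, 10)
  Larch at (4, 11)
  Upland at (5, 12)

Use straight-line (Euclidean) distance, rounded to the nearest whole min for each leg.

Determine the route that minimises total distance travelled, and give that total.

Elm → Fern → Ivy → Oak → Larch → Upland → Elm: 12+19+5+11+1+8 = 56
Elm → Fern → Ivy → Oak → Upland → Larch → Elm: 12+19+5+10+1+9 = 56
Elm → Fern → Ivy → Larch → Oak → Upland → Elm: 12+19+15+11+10+8 = 75
Elm → Fern → Ivy → Larch → Upland → Oak → Elm: 12+19+15+1+10+6 = 63
Elm → Fern → Ivy → Upland → Oak → Larch → Elm: 12+19+14+10+11+9 = 75
Elm → Fern → Ivy → Upland → Larch → Oak → Elm: 12+19+14+1+11+6 = 63
Elm → Fern → Oak → Ivy → Larch → Upland → Elm: 12+15+5+15+1+8 = 56
Elm → Fern → Oak → Ivy → Upland → Larch → Elm: 12+15+5+14+1+9 = 56
Elm → Fern → Oak → Larch → Ivy → Upland → Elm: 12+15+11+15+14+8 = 75
Elm → Fern → Oak → Larch → Upland → Ivy → Elm: 12+15+11+1+14+11 = 64
Elm → Fern → Oak → Upland → Ivy → Larch → Elm: 12+15+10+14+15+9 = 75
Elm → Fern → Oak → Upland → Larch → Ivy → Elm: 12+15+10+1+15+11 = 64
Elm → Fern → Larch → Ivy → Oak → Upland → Elm: 12+4+15+5+10+8 = 54
Elm → Fern → Larch → Ivy → Upland → Oak → Elm: 12+4+15+14+10+6 = 61
… (46 more)
Elm → Fern → Larch → Upland → Ivy → Oak → Elm: 12+4+1+14+5+6 = 42  ← best
The minimum is 42.
One optimal route: Elm → Fern → Larch → Upland → Ivy → Oak → Elm (or its reverse).

Shortest round trip = 42 min.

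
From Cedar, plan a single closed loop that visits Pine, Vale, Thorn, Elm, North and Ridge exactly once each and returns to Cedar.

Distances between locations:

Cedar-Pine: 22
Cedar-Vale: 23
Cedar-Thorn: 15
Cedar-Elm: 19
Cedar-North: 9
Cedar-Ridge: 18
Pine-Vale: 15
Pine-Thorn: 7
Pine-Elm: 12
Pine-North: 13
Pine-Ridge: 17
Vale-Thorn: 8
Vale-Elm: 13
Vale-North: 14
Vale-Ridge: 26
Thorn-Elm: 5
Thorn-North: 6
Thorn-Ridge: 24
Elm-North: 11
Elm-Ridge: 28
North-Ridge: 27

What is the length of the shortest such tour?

There are 360 distinct closed tours to check (reversals are equivalent).
Cedar → Pine → Vale → Thorn → Elm → North → Ridge → Cedar: 22+15+8+5+11+27+18 = 106
Cedar → Pine → Vale → Thorn → Elm → Ridge → North → Cedar: 22+15+8+5+28+27+9 = 114
Cedar → Pine → Vale → Thorn → North → Elm → Ridge → Cedar: 22+15+8+6+11+28+18 = 108
Cedar → Pine → Vale → Thorn → North → Ridge → Elm → Cedar: 22+15+8+6+27+28+19 = 125
Cedar → Pine → Vale → Thorn → Ridge → Elm → North → Cedar: 22+15+8+24+28+11+9 = 117
Cedar → Pine → Vale → Thorn → Ridge → North → Elm → Cedar: 22+15+8+24+27+11+19 = 126
Cedar → Pine → Vale → Elm → Thorn → North → Ridge → Cedar: 22+15+13+5+6+27+18 = 106
Cedar → Pine → Vale → Elm → Thorn → Ridge → North → Cedar: 22+15+13+5+24+27+9 = 115
… (352 more)
Cedar → North → Vale → Thorn → Elm → Pine → Ridge → Cedar: 9+14+8+5+12+17+18 = 83  ← best
The minimum is 83.
One optimal route: Cedar → North → Vale → Thorn → Elm → Pine → Ridge → Cedar (or its reverse).

Minimum total distance: 83.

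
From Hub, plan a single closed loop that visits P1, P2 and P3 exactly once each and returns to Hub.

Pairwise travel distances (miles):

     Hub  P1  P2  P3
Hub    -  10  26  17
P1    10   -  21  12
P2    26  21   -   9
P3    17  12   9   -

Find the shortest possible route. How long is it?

Minimum total distance: 57 miles.

There are 3 distinct closed tours to check (reversals are equivalent).
Hub - P1 - P2 - P3 - Hub: 10+21+9+17 = 57
Hub - P1 - P3 - P2 - Hub: 10+12+9+26 = 57
Hub - P2 - P1 - P3 - Hub: 26+21+12+17 = 76
The minimum is 57.
One optimal route: Hub → P1 → P2 → P3 → Hub (or its reverse).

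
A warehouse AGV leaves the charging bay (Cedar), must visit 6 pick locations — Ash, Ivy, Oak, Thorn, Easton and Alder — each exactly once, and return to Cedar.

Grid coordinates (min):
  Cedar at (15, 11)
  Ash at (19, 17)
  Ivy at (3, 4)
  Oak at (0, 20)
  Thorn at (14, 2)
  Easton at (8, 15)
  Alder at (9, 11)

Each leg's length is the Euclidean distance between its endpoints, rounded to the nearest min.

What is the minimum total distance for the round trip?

There are 360 distinct closed tours to check (reversals are equivalent).
Cedar → Ash → Ivy → Oak → Thorn → Easton → Alder → Cedar: 7+21+16+23+14+4+6 = 91
Cedar → Ash → Ivy → Oak → Thorn → Alder → Easton → Cedar: 7+21+16+23+10+4+8 = 89
Cedar → Ash → Ivy → Oak → Easton → Thorn → Alder → Cedar: 7+21+16+9+14+10+6 = 83
Cedar → Ash → Ivy → Oak → Easton → Alder → Thorn → Cedar: 7+21+16+9+4+10+9 = 76
Cedar → Ash → Ivy → Oak → Alder → Thorn → Easton → Cedar: 7+21+16+13+10+14+8 = 89
Cedar → Ash → Ivy → Oak → Alder → Easton → Thorn → Cedar: 7+21+16+13+4+14+9 = 84
Cedar → Ash → Ivy → Thorn → Oak → Easton → Alder → Cedar: 7+21+11+23+9+4+6 = 81
Cedar → Ash → Ivy → Thorn → Oak → Alder → Easton → Cedar: 7+21+11+23+13+4+8 = 87
… (352 more)
Cedar → Ash → Oak → Easton → Alder → Ivy → Thorn → Cedar: 7+19+9+4+9+11+9 = 68  ← best
The minimum is 68.
One optimal route: Cedar → Ash → Oak → Easton → Alder → Ivy → Thorn → Cedar (or its reverse).

Minimum total distance: 68 min.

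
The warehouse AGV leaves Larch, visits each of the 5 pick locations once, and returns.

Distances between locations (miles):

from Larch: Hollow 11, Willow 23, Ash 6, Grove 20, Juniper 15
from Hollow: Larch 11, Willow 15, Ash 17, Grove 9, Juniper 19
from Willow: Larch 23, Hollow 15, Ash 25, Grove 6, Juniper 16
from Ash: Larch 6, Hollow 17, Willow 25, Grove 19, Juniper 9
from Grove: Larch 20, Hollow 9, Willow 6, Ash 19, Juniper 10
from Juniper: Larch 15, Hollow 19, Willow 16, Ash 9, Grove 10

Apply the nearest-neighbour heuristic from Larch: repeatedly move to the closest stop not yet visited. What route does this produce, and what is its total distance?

At Larch the remaining stops are Ash 6, Hollow 11, Juniper 15, Grove 20, Willow 23; go to Ash.
At Ash the remaining stops are Juniper 9, Hollow 17, Grove 19, Willow 25; go to Juniper.
At Juniper the remaining stops are Grove 10, Willow 16, Hollow 19; go to Grove.
At Grove the remaining stops are Willow 6, Hollow 9; go to Willow.
At Willow the remaining stops are Hollow 15; go to Hollow.
Return Hollow→Larch: 11.
Total = 6 + 9 + 10 + 6 + 15 + 11 = 57.

Total distance 57 miles via the nearest-neighbour route Larch → Ash → Juniper → Grove → Willow → Hollow → Larch.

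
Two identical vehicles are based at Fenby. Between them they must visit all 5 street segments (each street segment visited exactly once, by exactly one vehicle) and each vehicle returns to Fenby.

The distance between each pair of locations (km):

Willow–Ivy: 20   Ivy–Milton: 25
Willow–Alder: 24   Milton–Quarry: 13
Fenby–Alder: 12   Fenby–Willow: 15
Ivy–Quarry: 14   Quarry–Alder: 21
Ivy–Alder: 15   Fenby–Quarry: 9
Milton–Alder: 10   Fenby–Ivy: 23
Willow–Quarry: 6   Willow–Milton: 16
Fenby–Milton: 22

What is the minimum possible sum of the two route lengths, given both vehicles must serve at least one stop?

97 km — the smallest possible combined total.

There are 2^4 − 1 = 15 ways to divide the 5 stops into two non-empty groups. For each, the best each vehicle can do is its own shortest tour through its group:
  {Willow} + {Ivy, Milton, Quarry, Alder}: 30 + 70 = 100
  {Ivy} + {Willow, Milton, Quarry, Alder}: 46 + 53 = 99
  {Willow, Ivy} + {Milton, Quarry, Alder}: 58 + 44 = 102
  {Milton} + {Willow, Ivy, Quarry, Alder}: 44 + 62 = 106
  {Willow, Milton} + {Ivy, Quarry, Alder}: 53 + 50 = 103
  {Ivy, Milton} + {Willow, Quarry, Alder}: 70 + 51 = 121
  … (15 splits in total)
  {Quarry} + {Willow, Ivy, Milton, Alder}: 18 + 79 = 97  ← best
Best: vehicle 1 Fenby → Quarry → Fenby = 18; vehicle 2 Fenby → Willow → Milton → Alder → Ivy → Fenby = 79; combined 97.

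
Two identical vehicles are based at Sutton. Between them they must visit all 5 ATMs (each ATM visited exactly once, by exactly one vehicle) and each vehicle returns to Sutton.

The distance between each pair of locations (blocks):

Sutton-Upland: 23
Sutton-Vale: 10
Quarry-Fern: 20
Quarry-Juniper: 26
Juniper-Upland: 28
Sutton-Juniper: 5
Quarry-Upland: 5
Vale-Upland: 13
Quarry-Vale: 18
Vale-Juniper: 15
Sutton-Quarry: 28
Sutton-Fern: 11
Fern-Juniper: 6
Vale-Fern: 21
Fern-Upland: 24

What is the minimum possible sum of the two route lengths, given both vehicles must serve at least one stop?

69 blocks — the smallest possible combined total.

Try each way of splitting the stops between the two vehicles (each non-empty) and, for each split, find the best tour for each vehicle:
  {Quarry} + {Vale, Fern, Juniper, Upland}: 56 + 58 = 114
  {Vale} + {Quarry, Fern, Juniper, Upland}: 20 + 59 = 79
  {Quarry, Vale} + {Fern, Juniper, Upland}: 56 + 58 = 114
  {Fern} + {Quarry, Vale, Juniper, Upland}: 22 + 59 = 81
  {Quarry, Fern} + {Vale, Juniper, Upland}: 59 + 56 = 115
  {Vale, Fern} + {Quarry, Juniper, Upland}: 42 + 59 = 101
  … (15 splits in total)
  {Juniper} + {Quarry, Vale, Fern, Upland}: 10 + 59 = 69  ← best
Best: vehicle 1 Sutton → Juniper → Sutton = 10; vehicle 2 Sutton → Vale → Upland → Quarry → Fern → Sutton = 59; combined 69.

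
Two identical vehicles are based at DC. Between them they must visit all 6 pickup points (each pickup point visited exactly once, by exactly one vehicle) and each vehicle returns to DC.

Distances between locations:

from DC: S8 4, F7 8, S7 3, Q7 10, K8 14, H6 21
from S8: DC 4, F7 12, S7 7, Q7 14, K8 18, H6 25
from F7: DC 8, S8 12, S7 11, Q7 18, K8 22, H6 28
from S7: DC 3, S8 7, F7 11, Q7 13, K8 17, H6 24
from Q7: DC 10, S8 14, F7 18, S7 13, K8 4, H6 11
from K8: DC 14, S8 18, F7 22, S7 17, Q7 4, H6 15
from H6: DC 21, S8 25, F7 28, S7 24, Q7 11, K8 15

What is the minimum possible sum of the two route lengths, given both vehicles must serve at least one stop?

Check every non-empty split of the stops between the two vehicles; for each half take its own optimal tour:
  {S8} + {F7, S7, Q7, K8, H6}: 8 + 71 = 79
  {F7} + {S8, S7, Q7, K8, H6}: 16 + 64 = 80
  {S8, F7} + {S7, Q7, K8, H6}: 24 + 56 = 80
  {S7} + {S8, F7, Q7, K8, H6}: 6 + 73 = 79
  {S8, S7} + {F7, Q7, K8, H6}: 14 + 65 = 79
  {F7, S7} + {S8, Q7, K8, H6}: 22 + 58 = 80
  … (31 splits in total)
Best: vehicle 1 DC → S8 → DC = 8; vehicle 2 DC → F7 → H6 → Q7 → K8 → S7 → DC = 71; combined 79.

Minimum combined distance: 79.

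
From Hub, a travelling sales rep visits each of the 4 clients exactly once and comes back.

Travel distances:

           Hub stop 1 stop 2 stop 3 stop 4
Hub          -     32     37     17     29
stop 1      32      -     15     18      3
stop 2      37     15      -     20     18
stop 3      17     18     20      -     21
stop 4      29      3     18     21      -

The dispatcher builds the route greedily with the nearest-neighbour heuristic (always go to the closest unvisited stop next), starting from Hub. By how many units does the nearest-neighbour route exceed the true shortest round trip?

Hub: stop 3=17, stop 4=29, stop 1=32, stop 2=37 ⇒ stop 3
stop 3: stop 1=18, stop 2=20, stop 4=21 ⇒ stop 1
stop 1: stop 4=3, stop 2=15 ⇒ stop 4
stop 4: stop 2=18 ⇒ stop 2
NN route Hub → stop 3 → stop 1 → stop 4 → stop 2 → Hub costs 93.
Optimal: Hub → stop 3 → stop 2 → stop 1 → stop 4 → Hub costs 84 (by enumerating all 12 distinct tours).
Excess = 93 − 84 = 9.

9 longer than the optimal tour.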